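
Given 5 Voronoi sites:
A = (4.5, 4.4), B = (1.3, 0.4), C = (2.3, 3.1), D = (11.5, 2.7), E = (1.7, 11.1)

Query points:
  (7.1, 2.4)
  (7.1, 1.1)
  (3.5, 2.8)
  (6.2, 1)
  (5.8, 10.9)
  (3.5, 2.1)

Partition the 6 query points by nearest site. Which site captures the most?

A

(7.1, 2.4) — d² to each: A:10.76, B:37.64, C:23.53, D:19.45, E:104.85 → nearest is A
(7.1, 1.1) — d² to each: A:17.65, B:34.13, C:27.04, D:21.92, E:129.16 → nearest is A
(3.5, 2.8) — d² to each: A:3.56, B:10.6, C:1.53, D:64.01, E:72.13 → nearest is C
(6.2, 1) — d² to each: A:14.45, B:24.37, C:19.62, D:30.98, E:122.26 → nearest is A
(5.8, 10.9) — d² to each: A:43.94, B:130.5, C:73.09, D:99.73, E:16.85 → nearest is E
(3.5, 2.1) — d² to each: A:6.29, B:7.73, C:2.44, D:64.36, E:84.24 → nearest is C
Tally — A:3, C:2, E:1. A captures the most (3).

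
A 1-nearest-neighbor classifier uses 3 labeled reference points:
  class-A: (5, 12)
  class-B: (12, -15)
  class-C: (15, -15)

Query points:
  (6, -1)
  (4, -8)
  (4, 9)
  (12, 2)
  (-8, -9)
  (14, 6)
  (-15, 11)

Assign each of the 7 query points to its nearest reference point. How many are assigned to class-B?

2

(6, -1) — d² to each: class-A:170, class-B:232, class-C:277 → nearest is class-A
(4, -8) — d² to each: class-A:401, class-B:113, class-C:170 → nearest is class-B
(4, 9) — d² to each: class-A:10, class-B:640, class-C:697 → nearest is class-A
(12, 2) — d² to each: class-A:149, class-B:289, class-C:298 → nearest is class-A
(-8, -9) — d² to each: class-A:610, class-B:436, class-C:565 → nearest is class-B
(14, 6) — d² to each: class-A:117, class-B:445, class-C:442 → nearest is class-A
(-15, 11) — d² to each: class-A:401, class-B:1405, class-C:1576 → nearest is class-A
2 of the 7 points have class-B as nearest.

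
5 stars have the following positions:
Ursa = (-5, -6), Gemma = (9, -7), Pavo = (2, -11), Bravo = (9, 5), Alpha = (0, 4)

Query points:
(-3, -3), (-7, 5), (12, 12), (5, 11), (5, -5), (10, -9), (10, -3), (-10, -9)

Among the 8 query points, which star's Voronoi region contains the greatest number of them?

(-3, -3) — d² to each: Ursa:13, Gemma:160, Pavo:89, Bravo:208, Alpha:58 → nearest is Ursa
(-7, 5) — d² to each: Ursa:125, Gemma:400, Pavo:337, Bravo:256, Alpha:50 → nearest is Alpha
(12, 12) — d² to each: Ursa:613, Gemma:370, Pavo:629, Bravo:58, Alpha:208 → nearest is Bravo
(5, 11) — d² to each: Ursa:389, Gemma:340, Pavo:493, Bravo:52, Alpha:74 → nearest is Bravo
(5, -5) — d² to each: Ursa:101, Gemma:20, Pavo:45, Bravo:116, Alpha:106 → nearest is Gemma
(10, -9) — d² to each: Ursa:234, Gemma:5, Pavo:68, Bravo:197, Alpha:269 → nearest is Gemma
(10, -3) — d² to each: Ursa:234, Gemma:17, Pavo:128, Bravo:65, Alpha:149 → nearest is Gemma
(-10, -9) — d² to each: Ursa:34, Gemma:365, Pavo:148, Bravo:557, Alpha:269 → nearest is Ursa
Tally — Ursa:2, Gemma:3, Bravo:2, Alpha:1. Gemma captures the most (3).

Gemma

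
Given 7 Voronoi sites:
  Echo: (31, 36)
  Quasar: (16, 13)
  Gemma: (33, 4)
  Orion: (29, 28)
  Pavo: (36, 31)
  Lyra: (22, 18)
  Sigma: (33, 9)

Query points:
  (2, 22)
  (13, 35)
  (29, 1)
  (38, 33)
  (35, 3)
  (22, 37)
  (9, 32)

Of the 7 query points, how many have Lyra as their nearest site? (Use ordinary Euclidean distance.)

(2, 22) — d² to each: Echo:1037, Quasar:277, Gemma:1285, Orion:765, Pavo:1237, Lyra:416, Sigma:1130 → nearest is Quasar
(13, 35) — d² to each: Echo:325, Quasar:493, Gemma:1361, Orion:305, Pavo:545, Lyra:370, Sigma:1076 → nearest is Orion
(29, 1) — d² to each: Echo:1229, Quasar:313, Gemma:25, Orion:729, Pavo:949, Lyra:338, Sigma:80 → nearest is Gemma
(38, 33) — d² to each: Echo:58, Quasar:884, Gemma:866, Orion:106, Pavo:8, Lyra:481, Sigma:601 → nearest is Pavo
(35, 3) — d² to each: Echo:1105, Quasar:461, Gemma:5, Orion:661, Pavo:785, Lyra:394, Sigma:40 → nearest is Gemma
(22, 37) — d² to each: Echo:82, Quasar:612, Gemma:1210, Orion:130, Pavo:232, Lyra:361, Sigma:905 → nearest is Echo
(9, 32) — d² to each: Echo:500, Quasar:410, Gemma:1360, Orion:416, Pavo:730, Lyra:365, Sigma:1105 → nearest is Lyra
1 of the 7 points has Lyra as nearest.

1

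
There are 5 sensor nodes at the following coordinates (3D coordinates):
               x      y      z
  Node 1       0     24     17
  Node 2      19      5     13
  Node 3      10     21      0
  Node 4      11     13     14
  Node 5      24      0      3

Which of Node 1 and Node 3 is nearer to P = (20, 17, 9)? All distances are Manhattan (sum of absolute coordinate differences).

d(P, Node 1) = |20−0| + |17−24| + |9−17| = 20 + 7 + 8 = 35
d(P, Node 3) = |20−10| + |17−21| + |9−0| = 10 + 4 + 9 = 23
35 > 23, so Node 3 is closer.

Node 3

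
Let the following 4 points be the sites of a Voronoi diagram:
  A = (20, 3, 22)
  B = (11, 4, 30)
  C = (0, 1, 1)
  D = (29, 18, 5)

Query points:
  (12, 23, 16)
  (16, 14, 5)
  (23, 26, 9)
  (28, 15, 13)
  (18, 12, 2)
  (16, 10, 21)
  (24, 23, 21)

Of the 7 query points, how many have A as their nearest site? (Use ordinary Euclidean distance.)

(12, 23, 16) — d² to each: A:500, B:558, C:853, D:435 → nearest is D
(16, 14, 5) — d² to each: A:426, B:750, C:441, D:185 → nearest is D
(23, 26, 9) — d² to each: A:707, B:1069, C:1218, D:116 → nearest is D
(28, 15, 13) — d² to each: A:289, B:699, C:1124, D:74 → nearest is D
(18, 12, 2) — d² to each: A:485, B:897, C:446, D:166 → nearest is D
(16, 10, 21) — d² to each: A:66, B:142, C:737, D:489 → nearest is A
(24, 23, 21) — d² to each: A:417, B:611, C:1460, D:306 → nearest is D
1 of the 7 points has A as nearest.

1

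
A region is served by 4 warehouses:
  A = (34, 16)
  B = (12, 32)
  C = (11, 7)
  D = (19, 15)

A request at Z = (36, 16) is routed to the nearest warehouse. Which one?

A

Compare squared distances (the ordering matches that of the actual distances):
|ZA|² = (36−34)² + (16−16)² = 4 + 0 = 4
|ZB|² = (36−12)² + (16−32)² = 576 + 256 = 832
|ZC|² = (36−11)² + (16−7)² = 625 + 81 = 706
|ZD|² = (36−19)² + (16−15)² = 289 + 1 = 290
Minimum is at A.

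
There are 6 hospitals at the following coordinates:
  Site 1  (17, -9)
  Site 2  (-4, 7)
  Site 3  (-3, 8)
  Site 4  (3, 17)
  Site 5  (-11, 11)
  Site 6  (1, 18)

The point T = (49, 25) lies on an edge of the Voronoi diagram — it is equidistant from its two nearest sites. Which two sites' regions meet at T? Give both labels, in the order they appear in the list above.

Squared distances from T to each site:
d²(T, Site 1) = (49−17)² + (25−(-9))² = 1024 + 1156 = 2180
d²(T, Site 2) = (49−(-4))² + (25−7)² = 2809 + 324 = 3133
d²(T, Site 3) = (49−(-3))² + (25−8)² = 2704 + 289 = 2993
d²(T, Site 4) = (49−3)² + (25−17)² = 2116 + 64 = 2180
d²(T, Site 5) = (49−(-11))² + (25−11)² = 3600 + 196 = 3796
d²(T, Site 6) = (49−1)² + (25−18)² = 2304 + 49 = 2353
T is equidistant from Site 1 and Site 4 (both at squared distance 2180), and every other site is strictly farther — so T lies on the Site 1–Site 4 Voronoi edge.

Site 1 and Site 4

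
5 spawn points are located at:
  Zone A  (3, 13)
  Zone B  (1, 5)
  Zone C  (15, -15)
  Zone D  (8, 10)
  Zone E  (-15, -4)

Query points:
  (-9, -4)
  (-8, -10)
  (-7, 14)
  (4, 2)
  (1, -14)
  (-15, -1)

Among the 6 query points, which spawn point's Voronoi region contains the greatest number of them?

Zone E

(-9, -4) — d² to each: Zone A:433, Zone B:181, Zone C:697, Zone D:485, Zone E:36 → nearest is Zone E
(-8, -10) — d² to each: Zone A:650, Zone B:306, Zone C:554, Zone D:656, Zone E:85 → nearest is Zone E
(-7, 14) — d² to each: Zone A:101, Zone B:145, Zone C:1325, Zone D:241, Zone E:388 → nearest is Zone A
(4, 2) — d² to each: Zone A:122, Zone B:18, Zone C:410, Zone D:80, Zone E:397 → nearest is Zone B
(1, -14) — d² to each: Zone A:733, Zone B:361, Zone C:197, Zone D:625, Zone E:356 → nearest is Zone C
(-15, -1) — d² to each: Zone A:520, Zone B:292, Zone C:1096, Zone D:650, Zone E:9 → nearest is Zone E
Tally — Zone A:1, Zone B:1, Zone C:1, Zone E:3. Zone E captures the most (3).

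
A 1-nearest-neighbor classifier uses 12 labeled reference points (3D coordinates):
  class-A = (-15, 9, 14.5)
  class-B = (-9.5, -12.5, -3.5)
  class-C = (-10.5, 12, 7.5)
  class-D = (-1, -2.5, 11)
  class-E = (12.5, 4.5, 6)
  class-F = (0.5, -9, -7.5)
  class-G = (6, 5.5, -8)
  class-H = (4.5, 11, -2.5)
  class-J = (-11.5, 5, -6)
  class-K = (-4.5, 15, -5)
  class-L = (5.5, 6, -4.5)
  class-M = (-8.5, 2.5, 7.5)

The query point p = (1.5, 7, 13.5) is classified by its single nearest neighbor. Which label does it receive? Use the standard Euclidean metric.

Compare squared distances (the ordering matches that of the actual distances):
d²(p, class-A) = (1.5−(-15))² + (7−9)² + (13.5−14.5)² = 272.25 + 4 + 1 = 277.25
d²(p, class-B) = (1.5−(-9.5))² + (7−(-12.5))² + (13.5−(-3.5))² = 121 + 380.25 + 289 = 790.25
d²(p, class-C) = (1.5−(-10.5))² + (7−12)² + (13.5−7.5)² = 144 + 25 + 36 = 205
d²(p, class-D) = (1.5−(-1))² + (7−(-2.5))² + (13.5−11)² = 6.25 + 90.25 + 6.25 = 102.75
d²(p, class-E) = (1.5−12.5)² + (7−4.5)² + (13.5−6)² = 121 + 6.25 + 56.25 = 183.5
d²(p, class-F) = (1.5−0.5)² + (7−(-9))² + (13.5−(-7.5))² = 1 + 256 + 441 = 698
d²(p, class-G) = (1.5−6)² + (7−5.5)² + (13.5−(-8))² = 20.25 + 2.25 + 462.25 = 484.75
d²(p, class-H) = (1.5−4.5)² + (7−11)² + (13.5−(-2.5))² = 9 + 16 + 256 = 281
d²(p, class-J) = (1.5−(-11.5))² + (7−5)² + (13.5−(-6))² = 169 + 4 + 380.25 = 553.25
d²(p, class-K) = (1.5−(-4.5))² + (7−15)² + (13.5−(-5))² = 36 + 64 + 342.25 = 442.25
d²(p, class-L) = (1.5−5.5)² + (7−6)² + (13.5−(-4.5))² = 16 + 1 + 324 = 341
d²(p, class-M) = (1.5−(-8.5))² + (7−2.5)² + (13.5−7.5)² = 100 + 20.25 + 36 = 156.25
Minimum is at class-D.

class-D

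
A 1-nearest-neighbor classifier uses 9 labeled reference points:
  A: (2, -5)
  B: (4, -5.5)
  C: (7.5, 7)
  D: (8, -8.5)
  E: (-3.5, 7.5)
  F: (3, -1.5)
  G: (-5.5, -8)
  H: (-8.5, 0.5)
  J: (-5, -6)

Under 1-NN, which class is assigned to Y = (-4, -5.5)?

J

Compare squared distances (the ordering matches that of the actual distances):
|YA|² = (-4−2)² + (-5.5−(-5))² = 36 + 0.25 = 36.25
|YB|² = (-4−4)² + (-5.5−(-5.5))² = 64 + 0 = 64
|YC|² = (-4−7.5)² + (-5.5−7)² = 132.25 + 156.25 = 288.5
|YD|² = (-4−8)² + (-5.5−(-8.5))² = 144 + 9 = 153
|YE|² = (-4−(-3.5))² + (-5.5−7.5)² = 0.25 + 169 = 169.25
|YF|² = (-4−3)² + (-5.5−(-1.5))² = 49 + 16 = 65
|YG|² = (-4−(-5.5))² + (-5.5−(-8))² = 2.25 + 6.25 = 8.5
|YH|² = (-4−(-8.5))² + (-5.5−0.5)² = 20.25 + 36 = 56.25
|YJ|² = (-4−(-5))² + (-5.5−(-6))² = 1 + 0.25 = 1.25
J is nearest.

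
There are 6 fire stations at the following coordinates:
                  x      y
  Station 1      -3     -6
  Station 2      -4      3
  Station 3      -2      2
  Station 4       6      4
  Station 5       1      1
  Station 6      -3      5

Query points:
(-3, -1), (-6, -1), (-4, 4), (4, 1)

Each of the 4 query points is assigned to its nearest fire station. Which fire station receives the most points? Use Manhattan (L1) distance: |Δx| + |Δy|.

(-3, -1) — d to each: Station 1:5, Station 2:5, Station 3:4, Station 4:14, Station 5:6, Station 6:6 → nearest is Station 3
(-6, -1) — d to each: Station 1:8, Station 2:6, Station 3:7, Station 4:17, Station 5:9, Station 6:9 → nearest is Station 2
(-4, 4) — d to each: Station 1:11, Station 2:1, Station 3:4, Station 4:10, Station 5:8, Station 6:2 → nearest is Station 2
(4, 1) — d to each: Station 1:14, Station 2:10, Station 3:7, Station 4:5, Station 5:3, Station 6:11 → nearest is Station 5
Tally — Station 2:2, Station 3:1, Station 5:1. Station 2 captures the most (2).

Station 2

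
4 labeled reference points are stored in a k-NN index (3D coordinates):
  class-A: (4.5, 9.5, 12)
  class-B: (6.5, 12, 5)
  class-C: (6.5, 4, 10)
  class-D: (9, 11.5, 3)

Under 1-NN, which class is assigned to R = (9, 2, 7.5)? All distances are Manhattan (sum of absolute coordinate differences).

d(R, class-A) = 4.5 + 7.5 + 4.5 = 16.5
d(R, class-B) = 2.5 + 10 + 2.5 = 15
d(R, class-C) = 2.5 + 2 + 2.5 = 7
d(R, class-D) = 0 + 9.5 + 4.5 = 14
The smallest is to class-C, so R lies in the Voronoi region of class-C.

class-C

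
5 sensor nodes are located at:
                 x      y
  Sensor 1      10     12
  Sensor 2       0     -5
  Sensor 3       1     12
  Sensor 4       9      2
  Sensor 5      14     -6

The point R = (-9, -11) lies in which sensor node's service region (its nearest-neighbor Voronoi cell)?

Sensor 2

Since √ is increasing, it suffices to compare squared distances:
d²(R, Sensor 1) = 361 + 529 = 890
d²(R, Sensor 2) = 81 + 36 = 117
d²(R, Sensor 3) = 100 + 529 = 629
d²(R, Sensor 4) = 324 + 169 = 493
d²(R, Sensor 5) = 529 + 25 = 554
The smallest is to Sensor 2, so R lies in the Voronoi region of Sensor 2.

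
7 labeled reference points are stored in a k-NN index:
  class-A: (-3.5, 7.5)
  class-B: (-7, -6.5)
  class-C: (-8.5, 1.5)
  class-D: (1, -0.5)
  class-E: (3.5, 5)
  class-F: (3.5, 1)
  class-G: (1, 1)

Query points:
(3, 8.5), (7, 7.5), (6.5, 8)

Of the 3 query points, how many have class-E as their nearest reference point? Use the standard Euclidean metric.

3

(3, 8.5) — d² to each: class-A:43.25, class-B:325, class-C:181.25, class-D:85, class-E:12.5, class-F:56.5, class-G:60.25 → nearest is class-E
(7, 7.5) — d² to each: class-A:110.25, class-B:392, class-C:276.25, class-D:100, class-E:18.5, class-F:54.5, class-G:78.25 → nearest is class-E
(6.5, 8) — d² to each: class-A:100.25, class-B:392.5, class-C:267.25, class-D:102.5, class-E:18, class-F:58, class-G:79.25 → nearest is class-E
3 of the 3 points have class-E as nearest.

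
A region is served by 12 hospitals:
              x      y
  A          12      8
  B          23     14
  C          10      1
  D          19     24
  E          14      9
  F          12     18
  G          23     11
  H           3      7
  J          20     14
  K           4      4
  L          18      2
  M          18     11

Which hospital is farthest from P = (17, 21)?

K

Since √ is increasing, it suffices to compare squared distances:
|PA|² = (17−12)² + (21−8)² = 25 + 169 = 194
|PB|² = (17−23)² + (21−14)² = 36 + 49 = 85
|PC|² = (17−10)² + (21−1)² = 49 + 400 = 449
|PD|² = (17−19)² + (21−24)² = 4 + 9 = 13
|PE|² = (17−14)² + (21−9)² = 9 + 144 = 153
|PF|² = (17−12)² + (21−18)² = 25 + 9 = 34
|PG|² = (17−23)² + (21−11)² = 36 + 100 = 136
|PH|² = (17−3)² + (21−7)² = 196 + 196 = 392
|PJ|² = (17−20)² + (21−14)² = 9 + 49 = 58
|PK|² = (17−4)² + (21−4)² = 169 + 289 = 458
|PL|² = (17−18)² + (21−2)² = 1 + 361 = 362
|PM|² = (17−18)² + (21−11)² = 1 + 100 = 101
The largest is to K.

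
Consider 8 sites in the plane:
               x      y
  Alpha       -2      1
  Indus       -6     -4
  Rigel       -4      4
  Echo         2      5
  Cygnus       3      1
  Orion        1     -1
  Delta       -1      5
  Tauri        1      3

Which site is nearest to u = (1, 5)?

Echo

Since √ is increasing, it suffices to compare squared distances:
d²(u, Alpha) = 9 + 16 = 25
d²(u, Indus) = 49 + 81 = 130
d²(u, Rigel) = 25 + 1 = 26
d²(u, Echo) = 1 + 0 = 1
d²(u, Cygnus) = 4 + 16 = 20
d²(u, Orion) = 0 + 36 = 36
d²(u, Delta) = 4 + 0 = 4
d²(u, Tauri) = 0 + 4 = 4
Echo is nearest.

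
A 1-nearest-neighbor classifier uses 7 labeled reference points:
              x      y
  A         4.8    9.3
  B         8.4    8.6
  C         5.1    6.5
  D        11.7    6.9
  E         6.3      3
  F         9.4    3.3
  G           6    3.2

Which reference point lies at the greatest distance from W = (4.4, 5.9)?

D

Squared Euclidean distances:
|WA|² = (4.4−4.8)² + (5.9−9.3)² = 0.16 + 11.56 = 11.72
|WB|² = (4.4−8.4)² + (5.9−8.6)² = 16 + 7.29 = 23.29
|WC|² = (4.4−5.1)² + (5.9−6.5)² = 0.49 + 0.36 = 0.85
|WD|² = (4.4−11.7)² + (5.9−6.9)² = 53.29 + 1 = 54.29
|WE|² = (4.4−6.3)² + (5.9−3)² = 3.61 + 8.41 = 12.02
|WF|² = (4.4−9.4)² + (5.9−3.3)² = 25 + 6.76 = 31.76
|WG|² = (4.4−6)² + (5.9−3.2)² = 2.56 + 7.29 = 9.85
The largest is to D.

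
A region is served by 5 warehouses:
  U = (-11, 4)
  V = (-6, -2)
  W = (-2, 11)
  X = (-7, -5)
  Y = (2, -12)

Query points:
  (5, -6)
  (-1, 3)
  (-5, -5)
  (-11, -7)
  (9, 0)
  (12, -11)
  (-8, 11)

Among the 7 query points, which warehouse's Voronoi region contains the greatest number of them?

Y

(5, -6) — d² to each: U:356, V:137, W:338, X:145, Y:45 → nearest is Y
(-1, 3) — d² to each: U:101, V:50, W:65, X:100, Y:234 → nearest is V
(-5, -5) — d² to each: U:117, V:10, W:265, X:4, Y:98 → nearest is X
(-11, -7) — d² to each: U:121, V:50, W:405, X:20, Y:194 → nearest is X
(9, 0) — d² to each: U:416, V:229, W:242, X:281, Y:193 → nearest is Y
(12, -11) — d² to each: U:754, V:405, W:680, X:397, Y:101 → nearest is Y
(-8, 11) — d² to each: U:58, V:173, W:36, X:257, Y:629 → nearest is W
Tally — V:1, W:1, X:2, Y:3. Y captures the most (3).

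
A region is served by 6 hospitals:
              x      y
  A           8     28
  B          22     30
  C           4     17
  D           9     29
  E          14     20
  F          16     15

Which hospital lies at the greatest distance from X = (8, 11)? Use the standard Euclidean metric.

B

Since √ is increasing, it suffices to compare squared distances:
|XA|² = (8−8)² + (11−28)² = 0 + 289 = 289
|XB|² = (8−22)² + (11−30)² = 196 + 361 = 557
|XC|² = (8−4)² + (11−17)² = 16 + 36 = 52
|XD|² = (8−9)² + (11−29)² = 1 + 324 = 325
|XE|² = (8−14)² + (11−20)² = 36 + 81 = 117
|XF|² = (8−16)² + (11−15)² = 64 + 16 = 80
The largest is to B.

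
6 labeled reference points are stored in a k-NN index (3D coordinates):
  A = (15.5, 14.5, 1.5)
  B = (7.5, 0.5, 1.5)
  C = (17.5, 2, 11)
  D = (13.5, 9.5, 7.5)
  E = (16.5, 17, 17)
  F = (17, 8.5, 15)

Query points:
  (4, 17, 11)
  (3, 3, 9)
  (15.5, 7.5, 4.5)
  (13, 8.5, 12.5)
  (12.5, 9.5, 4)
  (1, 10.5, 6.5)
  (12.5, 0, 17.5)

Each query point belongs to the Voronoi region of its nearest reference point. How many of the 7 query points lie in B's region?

(4, 17, 11) — d² to each: A:228.75, B:374.75, C:407.25, D:158.75, E:192.25, F:257.25 → nearest is D
(3, 3, 9) — d² to each: A:344.75, B:82.75, C:215.25, D:154.75, E:442.25, F:262.25 → nearest is B
(15.5, 7.5, 4.5) — d² to each: A:58, B:122, C:76.5, D:17, E:247.5, F:113.5 → nearest is D
(13, 8.5, 12.5) — d² to each: A:163.25, B:215.25, C:64.75, D:26.25, E:104.75, F:22.25 → nearest is F
(12.5, 9.5, 4) — d² to each: A:40.25, B:112.25, C:130.25, D:13.25, E:241.25, F:142.25 → nearest is D
(1, 10.5, 6.5) — d² to each: A:251.25, B:167.25, C:364.75, D:158.25, E:392.75, F:332.25 → nearest is D
(12.5, 0, 17.5) — d² to each: A:475.25, B:281.25, C:71.25, D:191.25, E:305.25, F:98.75 → nearest is C
1 of the 7 points has B as nearest.

1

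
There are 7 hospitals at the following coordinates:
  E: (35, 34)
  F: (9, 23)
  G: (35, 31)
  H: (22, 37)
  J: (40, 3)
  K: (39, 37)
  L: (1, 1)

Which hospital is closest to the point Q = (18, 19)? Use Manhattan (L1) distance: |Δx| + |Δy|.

d(Q,E) = 17 + 15 = 32
d(Q,F) = 9 + 4 = 13
d(Q,G) = 17 + 12 = 29
d(Q,H) = 4 + 18 = 22
d(Q,J) = 22 + 16 = 38
d(Q,K) = 21 + 18 = 39
d(Q,L) = 17 + 18 = 35
The smallest is to F, so Q lies in the Voronoi region of F.

F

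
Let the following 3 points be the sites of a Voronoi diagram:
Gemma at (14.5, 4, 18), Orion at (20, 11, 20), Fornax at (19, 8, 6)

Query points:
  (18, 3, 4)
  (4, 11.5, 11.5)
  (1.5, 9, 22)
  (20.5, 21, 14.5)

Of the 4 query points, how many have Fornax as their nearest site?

1

(18, 3, 4) — d² to each: Gemma:209.25, Orion:324, Fornax:30 → nearest is Fornax
(4, 11.5, 11.5) — d² to each: Gemma:208.75, Orion:328.5, Fornax:267.5 → nearest is Gemma
(1.5, 9, 22) — d² to each: Gemma:210, Orion:350.25, Fornax:563.25 → nearest is Gemma
(20.5, 21, 14.5) — d² to each: Gemma:337.25, Orion:130.5, Fornax:243.5 → nearest is Orion
1 of the 4 points has Fornax as nearest.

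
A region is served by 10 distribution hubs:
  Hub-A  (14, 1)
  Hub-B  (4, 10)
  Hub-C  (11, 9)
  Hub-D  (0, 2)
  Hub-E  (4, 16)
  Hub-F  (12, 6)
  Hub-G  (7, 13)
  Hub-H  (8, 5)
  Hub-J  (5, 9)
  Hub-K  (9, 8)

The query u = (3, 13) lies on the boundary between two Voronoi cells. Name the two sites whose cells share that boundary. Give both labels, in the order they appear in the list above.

Squared distances from u to each site:
d²(u, Hub-A) = (3−14)² + (13−1)² = 121 + 144 = 265
d²(u, Hub-B) = (3−4)² + (13−10)² = 1 + 9 = 10
d²(u, Hub-C) = (3−11)² + (13−9)² = 64 + 16 = 80
d²(u, Hub-D) = (3−0)² + (13−2)² = 9 + 121 = 130
d²(u, Hub-E) = (3−4)² + (13−16)² = 1 + 9 = 10
d²(u, Hub-F) = (3−12)² + (13−6)² = 81 + 49 = 130
d²(u, Hub-G) = (3−7)² + (13−13)² = 16 + 0 = 16
d²(u, Hub-H) = (3−8)² + (13−5)² = 25 + 64 = 89
d²(u, Hub-J) = (3−5)² + (13−9)² = 4 + 16 = 20
d²(u, Hub-K) = (3−9)² + (13−8)² = 36 + 25 = 61
u is equidistant from Hub-B and Hub-E (both at squared distance 10), and every other site is strictly farther — so u lies on the Hub-B–Hub-E Voronoi edge.

Hub-B and Hub-E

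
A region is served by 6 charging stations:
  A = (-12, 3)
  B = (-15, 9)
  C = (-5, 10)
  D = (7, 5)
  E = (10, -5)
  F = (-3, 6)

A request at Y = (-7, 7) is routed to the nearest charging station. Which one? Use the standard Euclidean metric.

C

Compare squared distances (the ordering matches that of the actual distances):
|YA|² = (-7−(-12))² + (7−3)² = 25 + 16 = 41
|YB|² = (-7−(-15))² + (7−9)² = 64 + 4 = 68
|YC|² = (-7−(-5))² + (7−10)² = 4 + 9 = 13
|YD|² = (-7−7)² + (7−5)² = 196 + 4 = 200
|YE|² = (-7−10)² + (7−(-5))² = 289 + 144 = 433
|YF|² = (-7−(-3))² + (7−6)² = 16 + 1 = 17
C is nearest.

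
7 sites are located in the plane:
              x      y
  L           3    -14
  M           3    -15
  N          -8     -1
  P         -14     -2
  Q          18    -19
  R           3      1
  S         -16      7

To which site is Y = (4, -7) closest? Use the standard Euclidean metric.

L

Compare squared distances (the ordering matches that of the actual distances):
|YL|² = (4−3)² + (-7−(-14))² = 1 + 49 = 50
|YM|² = (4−3)² + (-7−(-15))² = 1 + 64 = 65
|YN|² = (4−(-8))² + (-7−(-1))² = 144 + 36 = 180
|YP|² = (4−(-14))² + (-7−(-2))² = 324 + 25 = 349
|YQ|² = (4−18)² + (-7−(-19))² = 196 + 144 = 340
|YR|² = (4−3)² + (-7−1)² = 1 + 64 = 65
|YS|² = (4−(-16))² + (-7−7)² = 400 + 196 = 596
L is nearest.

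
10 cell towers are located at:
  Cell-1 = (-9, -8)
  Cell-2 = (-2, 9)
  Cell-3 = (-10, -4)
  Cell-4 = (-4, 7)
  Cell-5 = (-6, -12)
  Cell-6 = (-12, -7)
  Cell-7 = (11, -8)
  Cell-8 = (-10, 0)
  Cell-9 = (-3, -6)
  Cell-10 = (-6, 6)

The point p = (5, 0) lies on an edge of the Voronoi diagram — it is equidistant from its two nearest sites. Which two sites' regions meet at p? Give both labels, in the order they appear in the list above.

Squared distances from p to each site:
d²(p, Cell-1) = (5−(-9))² + (0−(-8))² = 196 + 64 = 260
d²(p, Cell-2) = (5−(-2))² + (0−9)² = 49 + 81 = 130
d²(p, Cell-3) = (5−(-10))² + (0−(-4))² = 225 + 16 = 241
d²(p, Cell-4) = (5−(-4))² + (0−7)² = 81 + 49 = 130
d²(p, Cell-5) = (5−(-6))² + (0−(-12))² = 121 + 144 = 265
d²(p, Cell-6) = (5−(-12))² + (0−(-7))² = 289 + 49 = 338
d²(p, Cell-7) = (5−11)² + (0−(-8))² = 36 + 64 = 100
d²(p, Cell-8) = (5−(-10))² + (0−0)² = 225 + 0 = 225
d²(p, Cell-9) = (5−(-3))² + (0−(-6))² = 64 + 36 = 100
d²(p, Cell-10) = (5−(-6))² + (0−6)² = 121 + 36 = 157
p is equidistant from Cell-7 and Cell-9 (both at squared distance 100), and every other site is strictly farther — so p lies on the Cell-7–Cell-9 Voronoi edge.

Cell-7 and Cell-9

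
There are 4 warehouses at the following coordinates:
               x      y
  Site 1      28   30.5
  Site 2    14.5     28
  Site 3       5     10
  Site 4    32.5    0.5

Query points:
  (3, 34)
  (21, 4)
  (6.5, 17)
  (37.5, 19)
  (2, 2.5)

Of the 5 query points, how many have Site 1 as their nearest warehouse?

1

(3, 34) — d² to each: Site 1:637.25, Site 2:168.25, Site 3:580, Site 4:1992.5 → nearest is Site 2
(21, 4) — d² to each: Site 1:751.25, Site 2:618.25, Site 3:292, Site 4:144.5 → nearest is Site 4
(6.5, 17) — d² to each: Site 1:644.5, Site 2:185, Site 3:51.25, Site 4:948.25 → nearest is Site 3
(37.5, 19) — d² to each: Site 1:222.5, Site 2:610, Site 3:1137.25, Site 4:367.25 → nearest is Site 1
(2, 2.5) — d² to each: Site 1:1460, Site 2:806.5, Site 3:65.25, Site 4:934.25 → nearest is Site 3
1 of the 5 points has Site 1 as nearest.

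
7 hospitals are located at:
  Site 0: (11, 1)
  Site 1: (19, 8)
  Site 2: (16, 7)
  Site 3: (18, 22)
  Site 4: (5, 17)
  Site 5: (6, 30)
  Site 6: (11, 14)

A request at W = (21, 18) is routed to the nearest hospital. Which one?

Squared Euclidean distances:
d²(W, Site 0) = (21−11)² + (18−1)² = 100 + 289 = 389
d²(W, Site 1) = (21−19)² + (18−8)² = 4 + 100 = 104
d²(W, Site 2) = (21−16)² + (18−7)² = 25 + 121 = 146
d²(W, Site 3) = (21−18)² + (18−22)² = 9 + 16 = 25
d²(W, Site 4) = (21−5)² + (18−17)² = 256 + 1 = 257
d²(W, Site 5) = (21−6)² + (18−30)² = 225 + 144 = 369
d²(W, Site 6) = (21−11)² + (18−14)² = 100 + 16 = 116
Site 3 is nearest.

Site 3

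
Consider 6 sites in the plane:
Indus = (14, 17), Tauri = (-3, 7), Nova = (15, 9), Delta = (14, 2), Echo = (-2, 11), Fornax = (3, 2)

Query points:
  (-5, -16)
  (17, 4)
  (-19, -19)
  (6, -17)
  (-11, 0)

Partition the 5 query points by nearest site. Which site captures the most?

Fornax

(-5, -16) — d² to each: Indus:1450, Tauri:533, Nova:1025, Delta:685, Echo:738, Fornax:388 → nearest is Fornax
(17, 4) — d² to each: Indus:178, Tauri:409, Nova:29, Delta:13, Echo:410, Fornax:200 → nearest is Delta
(-19, -19) — d² to each: Indus:2385, Tauri:932, Nova:1940, Delta:1530, Echo:1189, Fornax:925 → nearest is Fornax
(6, -17) — d² to each: Indus:1220, Tauri:657, Nova:757, Delta:425, Echo:848, Fornax:370 → nearest is Fornax
(-11, 0) — d² to each: Indus:914, Tauri:113, Nova:757, Delta:629, Echo:202, Fornax:200 → nearest is Tauri
Tally — Tauri:1, Delta:1, Fornax:3. Fornax captures the most (3).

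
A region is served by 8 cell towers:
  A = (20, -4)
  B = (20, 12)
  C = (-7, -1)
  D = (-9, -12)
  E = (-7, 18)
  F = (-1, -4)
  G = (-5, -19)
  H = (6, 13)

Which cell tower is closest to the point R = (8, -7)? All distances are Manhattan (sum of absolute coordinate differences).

d(R,A) = |8−20| + |-7−(-4)| = 12 + 3 = 15
d(R,B) = |8−20| + |-7−12| = 12 + 19 = 31
d(R,C) = |8−(-7)| + |-7−(-1)| = 15 + 6 = 21
d(R,D) = |8−(-9)| + |-7−(-12)| = 17 + 5 = 22
d(R,E) = |8−(-7)| + |-7−18| = 15 + 25 = 40
d(R,F) = |8−(-1)| + |-7−(-4)| = 9 + 3 = 12
d(R,G) = |8−(-5)| + |-7−(-19)| = 13 + 12 = 25
d(R,H) = |8−6| + |-7−13| = 2 + 20 = 22
F is nearest.

F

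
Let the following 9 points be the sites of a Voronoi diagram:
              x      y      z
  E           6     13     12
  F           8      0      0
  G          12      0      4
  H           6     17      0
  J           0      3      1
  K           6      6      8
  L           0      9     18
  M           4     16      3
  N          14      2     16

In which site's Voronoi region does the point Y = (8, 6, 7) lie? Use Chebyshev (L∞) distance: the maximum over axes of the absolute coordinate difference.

K

d(Y,E) = max(2, 7, 5) = 7
d(Y,F) = max(0, 6, 7) = 7
d(Y,G) = max(4, 6, 3) = 6
d(Y,H) = max(2, 11, 7) = 11
d(Y,J) = max(8, 3, 6) = 8
d(Y,K) = max(2, 0, 1) = 2
d(Y,L) = max(8, 3, 11) = 11
d(Y,M) = max(4, 10, 4) = 10
d(Y,N) = max(6, 4, 9) = 9
K is nearest.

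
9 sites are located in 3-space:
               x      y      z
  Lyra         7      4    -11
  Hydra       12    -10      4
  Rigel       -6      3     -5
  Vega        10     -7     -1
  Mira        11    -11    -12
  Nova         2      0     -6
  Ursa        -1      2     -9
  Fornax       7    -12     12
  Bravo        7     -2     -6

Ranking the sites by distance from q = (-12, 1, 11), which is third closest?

Ursa

Since √ is increasing, it suffices to compare squared distances:
d²(q, Lyra) = 361 + 9 + 484 = 854
d²(q, Hydra) = 576 + 121 + 49 = 746
d²(q, Rigel) = 36 + 4 + 256 = 296
d²(q, Vega) = 484 + 64 + 144 = 692
d²(q, Mira) = 529 + 144 + 529 = 1202
d²(q, Nova) = 196 + 1 + 289 = 486
d²(q, Ursa) = 121 + 1 + 400 = 522
d²(q, Fornax) = 361 + 169 + 1 = 531
d²(q, Bravo) = 361 + 9 + 289 = 659
Sorted ascending: Rigel, Nova, Ursa, Fornax, … — the third-nearest is Ursa.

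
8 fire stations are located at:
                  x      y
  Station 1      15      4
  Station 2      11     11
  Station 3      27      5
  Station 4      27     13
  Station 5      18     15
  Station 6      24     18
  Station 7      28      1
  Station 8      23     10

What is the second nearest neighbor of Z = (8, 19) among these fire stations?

Station 5

Compare squared distances (the ordering matches that of the actual distances):
d²(Z, Station 1) = 49 + 225 = 274
d²(Z, Station 2) = 9 + 64 = 73
d²(Z, Station 3) = 361 + 196 = 557
d²(Z, Station 4) = 361 + 36 = 397
d²(Z, Station 5) = 100 + 16 = 116
d²(Z, Station 6) = 256 + 1 = 257
d²(Z, Station 7) = 400 + 324 = 724
d²(Z, Station 8) = 225 + 81 = 306
Sorted ascending: Station 2, Station 5, Station 6, … — the second-nearest is Station 5.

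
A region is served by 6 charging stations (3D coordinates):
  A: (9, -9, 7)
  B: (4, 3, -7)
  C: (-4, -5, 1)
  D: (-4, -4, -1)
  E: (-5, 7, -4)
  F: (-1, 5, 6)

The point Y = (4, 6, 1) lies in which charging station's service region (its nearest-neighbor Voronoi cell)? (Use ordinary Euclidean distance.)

Since √ is increasing, it suffices to compare squared distances:
|YA|² = 25 + 225 + 36 = 286
|YB|² = 0 + 9 + 64 = 73
|YC|² = 64 + 121 + 0 = 185
|YD|² = 64 + 100 + 4 = 168
|YE|² = 81 + 1 + 25 = 107
|YF|² = 25 + 1 + 25 = 51
F is nearest.

F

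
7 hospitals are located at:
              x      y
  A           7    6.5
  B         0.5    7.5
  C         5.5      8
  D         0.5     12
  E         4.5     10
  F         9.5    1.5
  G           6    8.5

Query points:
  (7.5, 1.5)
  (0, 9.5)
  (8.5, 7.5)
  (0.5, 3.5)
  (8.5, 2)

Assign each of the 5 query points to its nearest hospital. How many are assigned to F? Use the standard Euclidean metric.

(7.5, 1.5) — d² to each: A:25.25, B:85, C:46.25, D:159.25, E:81.25, F:4, G:51.25 → nearest is F
(0, 9.5) — d² to each: A:58, B:4.25, C:32.5, D:6.5, E:20.5, F:154.25, G:37 → nearest is B
(8.5, 7.5) — d² to each: A:3.25, B:64, C:9.25, D:84.25, E:22.25, F:37, G:7.25 → nearest is A
(0.5, 3.5) — d² to each: A:51.25, B:16, C:45.25, D:72.25, E:58.25, F:85, G:55.25 → nearest is B
(8.5, 2) — d² to each: A:22.5, B:94.25, C:45, D:164, E:80, F:1.25, G:48.5 → nearest is F
2 of the 5 points have F as nearest.

2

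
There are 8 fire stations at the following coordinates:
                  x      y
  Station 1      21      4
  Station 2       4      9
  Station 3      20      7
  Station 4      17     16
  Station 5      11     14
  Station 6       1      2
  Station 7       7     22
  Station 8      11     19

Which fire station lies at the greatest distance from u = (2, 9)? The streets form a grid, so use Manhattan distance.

Station 1

d(u, Station 1) = 19 + 5 = 24
d(u, Station 2) = 2 + 0 = 2
d(u, Station 3) = 18 + 2 = 20
d(u, Station 4) = 15 + 7 = 22
d(u, Station 5) = 9 + 5 = 14
d(u, Station 6) = 1 + 7 = 8
d(u, Station 7) = 5 + 13 = 18
d(u, Station 8) = 9 + 10 = 19
The largest is to Station 1.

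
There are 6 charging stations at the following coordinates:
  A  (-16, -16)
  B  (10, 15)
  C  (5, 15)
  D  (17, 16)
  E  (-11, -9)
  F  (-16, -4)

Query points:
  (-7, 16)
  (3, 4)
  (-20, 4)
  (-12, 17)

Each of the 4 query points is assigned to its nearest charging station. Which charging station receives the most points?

C

(-7, 16) — d² to each: A:1105, B:290, C:145, D:576, E:641, F:481 → nearest is C
(3, 4) — d² to each: A:761, B:170, C:125, D:340, E:365, F:425 → nearest is C
(-20, 4) — d² to each: A:416, B:1021, C:746, D:1513, E:250, F:80 → nearest is F
(-12, 17) — d² to each: A:1105, B:488, C:293, D:842, E:677, F:457 → nearest is C
Tally — C:3, F:1. C captures the most (3).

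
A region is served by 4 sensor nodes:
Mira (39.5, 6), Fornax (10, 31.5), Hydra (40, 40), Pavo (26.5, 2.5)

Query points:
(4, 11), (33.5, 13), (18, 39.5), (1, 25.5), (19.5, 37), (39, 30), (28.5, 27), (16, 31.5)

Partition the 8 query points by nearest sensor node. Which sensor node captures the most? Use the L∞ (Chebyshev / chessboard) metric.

(4, 11) — d to each: Mira:35.5, Fornax:20.5, Hydra:36, Pavo:22.5 → nearest is Fornax
(33.5, 13) — d to each: Mira:7, Fornax:23.5, Hydra:27, Pavo:10.5 → nearest is Mira
(18, 39.5) — d to each: Mira:33.5, Fornax:8, Hydra:22, Pavo:37 → nearest is Fornax
(1, 25.5) — d to each: Mira:38.5, Fornax:9, Hydra:39, Pavo:25.5 → nearest is Fornax
(19.5, 37) — d to each: Mira:31, Fornax:9.5, Hydra:20.5, Pavo:34.5 → nearest is Fornax
(39, 30) — d to each: Mira:24, Fornax:29, Hydra:10, Pavo:27.5 → nearest is Hydra
(28.5, 27) — d to each: Mira:21, Fornax:18.5, Hydra:13, Pavo:24.5 → nearest is Hydra
(16, 31.5) — d to each: Mira:25.5, Fornax:6, Hydra:24, Pavo:29 → nearest is Fornax
Tally — Mira:1, Fornax:5, Hydra:2. Fornax captures the most (5).

Fornax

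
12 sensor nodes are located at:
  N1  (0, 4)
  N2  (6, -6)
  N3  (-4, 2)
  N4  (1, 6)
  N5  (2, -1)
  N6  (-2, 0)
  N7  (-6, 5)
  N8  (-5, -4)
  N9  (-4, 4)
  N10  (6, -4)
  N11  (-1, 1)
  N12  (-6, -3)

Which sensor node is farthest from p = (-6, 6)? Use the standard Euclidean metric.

N2

Since √ is increasing, it suffices to compare squared distances:
|pN1|² = (-6−0)² + (6−4)² = 36 + 4 = 40
|pN2|² = (-6−6)² + (6−(-6))² = 144 + 144 = 288
|pN3|² = (-6−(-4))² + (6−2)² = 4 + 16 = 20
|pN4|² = (-6−1)² + (6−6)² = 49 + 0 = 49
|pN5|² = (-6−2)² + (6−(-1))² = 64 + 49 = 113
|pN6|² = (-6−(-2))² + (6−0)² = 16 + 36 = 52
|pN7|² = (-6−(-6))² + (6−5)² = 0 + 1 = 1
|pN8|² = (-6−(-5))² + (6−(-4))² = 1 + 100 = 101
|pN9|² = (-6−(-4))² + (6−4)² = 4 + 4 = 8
d²(p, N10) = (-6−6)² + (6−(-4))² = 144 + 100 = 244
d²(p, N11) = (-6−(-1))² + (6−1)² = 25 + 25 = 50
d²(p, N12) = (-6−(-6))² + (6−(-3))² = 0 + 81 = 81
The largest is to N2.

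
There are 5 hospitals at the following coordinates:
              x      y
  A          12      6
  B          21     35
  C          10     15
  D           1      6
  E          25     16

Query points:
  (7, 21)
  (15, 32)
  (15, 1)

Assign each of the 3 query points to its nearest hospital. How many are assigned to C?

1

(7, 21) — d² to each: A:250, B:392, C:45, D:261, E:349 → nearest is C
(15, 32) — d² to each: A:685, B:45, C:314, D:872, E:356 → nearest is B
(15, 1) — d² to each: A:34, B:1192, C:221, D:221, E:325 → nearest is A
1 of the 3 points has C as nearest.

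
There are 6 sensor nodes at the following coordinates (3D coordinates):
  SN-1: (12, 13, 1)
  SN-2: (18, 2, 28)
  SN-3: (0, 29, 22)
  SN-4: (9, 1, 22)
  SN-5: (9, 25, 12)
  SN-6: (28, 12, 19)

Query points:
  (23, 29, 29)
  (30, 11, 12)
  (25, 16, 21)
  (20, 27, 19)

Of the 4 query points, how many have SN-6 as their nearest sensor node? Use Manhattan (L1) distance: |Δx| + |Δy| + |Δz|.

2

(23, 29, 29) — d to each: SN-1:55, SN-2:33, SN-3:30, SN-4:49, SN-5:35, SN-6:32 → nearest is SN-3
(30, 11, 12) — d to each: SN-1:31, SN-2:37, SN-3:58, SN-4:41, SN-5:35, SN-6:10 → nearest is SN-6
(25, 16, 21) — d to each: SN-1:36, SN-2:28, SN-3:39, SN-4:32, SN-5:34, SN-6:9 → nearest is SN-6
(20, 27, 19) — d to each: SN-1:40, SN-2:36, SN-3:25, SN-4:40, SN-5:20, SN-6:23 → nearest is SN-5
2 of the 4 points have SN-6 as nearest.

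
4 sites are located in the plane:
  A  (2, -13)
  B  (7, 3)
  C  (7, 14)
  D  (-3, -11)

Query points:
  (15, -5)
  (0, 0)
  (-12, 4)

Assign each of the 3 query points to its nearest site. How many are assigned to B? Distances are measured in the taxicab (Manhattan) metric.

3

(15, -5) — d to each: A:21, B:16, C:27, D:24 → nearest is B
(0, 0) — d to each: A:15, B:10, C:21, D:14 → nearest is B
(-12, 4) — d to each: A:31, B:20, C:29, D:24 → nearest is B
3 of the 3 points have B as nearest.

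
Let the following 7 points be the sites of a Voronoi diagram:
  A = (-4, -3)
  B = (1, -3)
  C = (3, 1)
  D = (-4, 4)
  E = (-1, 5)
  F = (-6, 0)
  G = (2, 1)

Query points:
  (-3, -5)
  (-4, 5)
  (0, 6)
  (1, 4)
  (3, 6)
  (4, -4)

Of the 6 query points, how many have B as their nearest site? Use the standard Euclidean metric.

(-3, -5) — d² to each: A:5, B:20, C:72, D:82, E:104, F:34, G:61 → nearest is A
(-4, 5) — d² to each: A:64, B:89, C:65, D:1, E:9, F:29, G:52 → nearest is D
(0, 6) — d² to each: A:97, B:82, C:34, D:20, E:2, F:72, G:29 → nearest is E
(1, 4) — d² to each: A:74, B:49, C:13, D:25, E:5, F:65, G:10 → nearest is E
(3, 6) — d² to each: A:130, B:85, C:25, D:53, E:17, F:117, G:26 → nearest is E
(4, -4) — d² to each: A:65, B:10, C:26, D:128, E:106, F:116, G:29 → nearest is B
1 of the 6 points has B as nearest.

1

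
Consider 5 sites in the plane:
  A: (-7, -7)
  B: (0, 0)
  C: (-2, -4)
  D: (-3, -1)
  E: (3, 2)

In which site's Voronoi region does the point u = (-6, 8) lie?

Compare squared distances (the ordering matches that of the actual distances):
|uA|² = (-6−(-7))² + (8−(-7))² = 1 + 225 = 226
|uB|² = (-6−0)² + (8−0)² = 36 + 64 = 100
|uC|² = (-6−(-2))² + (8−(-4))² = 16 + 144 = 160
|uD|² = (-6−(-3))² + (8−(-1))² = 9 + 81 = 90
|uE|² = (-6−3)² + (8−2)² = 81 + 36 = 117
The smallest is to D, so u lies in the Voronoi region of D.

D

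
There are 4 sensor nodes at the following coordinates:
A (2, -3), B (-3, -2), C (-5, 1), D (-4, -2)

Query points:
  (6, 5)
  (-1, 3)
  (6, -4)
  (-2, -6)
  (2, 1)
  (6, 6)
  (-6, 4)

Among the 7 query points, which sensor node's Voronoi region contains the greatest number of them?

(6, 5) — d² to each: A:80, B:130, C:137, D:149 → nearest is A
(-1, 3) — d² to each: A:45, B:29, C:20, D:34 → nearest is C
(6, -4) — d² to each: A:17, B:85, C:146, D:104 → nearest is A
(-2, -6) — d² to each: A:25, B:17, C:58, D:20 → nearest is B
(2, 1) — d² to each: A:16, B:34, C:49, D:45 → nearest is A
(6, 6) — d² to each: A:97, B:145, C:146, D:164 → nearest is A
(-6, 4) — d² to each: A:113, B:45, C:10, D:40 → nearest is C
Tally — A:4, B:1, C:2. A captures the most (4).

A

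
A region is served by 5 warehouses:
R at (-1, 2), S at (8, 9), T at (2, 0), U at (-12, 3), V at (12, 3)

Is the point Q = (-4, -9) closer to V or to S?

Compare squared distances:
|QV|² = (-4−12)² + (-9−3)² = 256 + 144 = 400
|QS|² = (-4−8)² + (-9−9)² = 144 + 324 = 468
400 < 468, so V is closer.

V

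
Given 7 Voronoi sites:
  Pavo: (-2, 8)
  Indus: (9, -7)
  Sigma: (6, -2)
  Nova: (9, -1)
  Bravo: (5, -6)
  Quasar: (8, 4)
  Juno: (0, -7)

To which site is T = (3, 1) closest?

Squared Euclidean distances:
d²(T, Pavo) = 25 + 49 = 74
d²(T, Indus) = 36 + 64 = 100
d²(T, Sigma) = 9 + 9 = 18
d²(T, Nova) = 36 + 4 = 40
d²(T, Bravo) = 4 + 49 = 53
d²(T, Quasar) = 25 + 9 = 34
d²(T, Juno) = 9 + 64 = 73
The smallest is to Sigma, so T lies in the Voronoi region of Sigma.

Sigma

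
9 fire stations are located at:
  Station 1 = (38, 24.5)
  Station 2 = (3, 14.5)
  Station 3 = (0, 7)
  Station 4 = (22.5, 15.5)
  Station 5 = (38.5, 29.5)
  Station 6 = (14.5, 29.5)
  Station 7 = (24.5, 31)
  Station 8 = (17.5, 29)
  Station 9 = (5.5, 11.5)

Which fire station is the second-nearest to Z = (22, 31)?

Squared Euclidean distances:
d²(Z, Station 1) = (22−38)² + (31−24.5)² = 256 + 42.25 = 298.25
d²(Z, Station 2) = (22−3)² + (31−14.5)² = 361 + 272.25 = 633.25
d²(Z, Station 3) = (22−0)² + (31−7)² = 484 + 576 = 1060
d²(Z, Station 4) = (22−22.5)² + (31−15.5)² = 0.25 + 240.25 = 240.5
d²(Z, Station 5) = (22−38.5)² + (31−29.5)² = 272.25 + 2.25 = 274.5
d²(Z, Station 6) = (22−14.5)² + (31−29.5)² = 56.25 + 2.25 = 58.5
d²(Z, Station 7) = (22−24.5)² + (31−31)² = 6.25 + 0 = 6.25
d²(Z, Station 8) = (22−17.5)² + (31−29)² = 20.25 + 4 = 24.25
d²(Z, Station 9) = (22−5.5)² + (31−11.5)² = 272.25 + 380.25 = 652.5
Sorted ascending: Station 7, Station 8, Station 6, … — the second-nearest is Station 8.

Station 8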